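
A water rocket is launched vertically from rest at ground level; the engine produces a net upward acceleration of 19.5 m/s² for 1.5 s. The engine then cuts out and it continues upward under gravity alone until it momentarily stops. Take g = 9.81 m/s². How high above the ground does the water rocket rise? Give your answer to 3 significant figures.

Phase 1 (powered ascent): v₀ = 0 m/s, a = 19.5 m/s².
v = v₀ + at = 0 + (19.5)(1.5) = 29.2 m/s
Δx = v₀t + ½at² = 0·1.5 + 0.5·19.5·1.5² = 21.9 m

Phase 2 (coasting upward): v₀ = 29.2 m/s, a = -9.81 m/s².
v = v₀ + at → t = (0 − 29.2) / -9.81 = 2.98 s
v² = v₀² + 2aΔx → Δx = (0² − 29.2²)/(2·-9.81) = 43.6 m
Maximum height = 21.9 + 43.6 = 65.5 m

65.5 m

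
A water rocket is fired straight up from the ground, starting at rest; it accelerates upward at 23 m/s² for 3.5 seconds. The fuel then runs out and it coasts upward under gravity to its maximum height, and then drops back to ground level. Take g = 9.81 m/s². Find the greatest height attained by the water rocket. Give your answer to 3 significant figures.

471 m

Phase 1 (powered ascent): v₀ = 0 m/s, a = 23 m/s².
v = v₀ + at = 0 + (23)(3.5) = 80.5 m/s
Δx = v₀t + ½at² = 0·3.5 + 0.5·23·3.5² = 141 m

Phase 2 (coasting upward): v₀ = 80.5 m/s, a = -9.81 m/s².
v = v₀ + at → t = (0 − 80.5) / -9.81 = 8.21 s
v² = v₀² + 2aΔx → Δx = (0² − 80.5²)/(2·-9.81) = 330 m
Maximum height = 141 + 330 = 471 m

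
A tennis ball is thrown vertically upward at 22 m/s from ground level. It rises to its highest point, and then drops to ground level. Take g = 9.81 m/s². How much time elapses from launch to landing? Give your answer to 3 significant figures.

4.49 s

Phase 1 (rising): v₀ = 22.0 m/s, a = -9.81 m/s².
v = v₀ + at → t = (0 − 22.0) / -9.81 = 2.24 s
v² = v₀² + 2aΔx → Δx = (0² − 22.0²)/(2·-9.81) = 24.7 m

Phase 2 (falling): v₀ = 0 m/s, a = -9.81 m/s².
Falls 24.7 m from rest: t = √(2·24.7/9.81) = 2.24 s; v = g·t = 22.0 m/s.
Total time = 2.24 + 2.24 = 4.49 s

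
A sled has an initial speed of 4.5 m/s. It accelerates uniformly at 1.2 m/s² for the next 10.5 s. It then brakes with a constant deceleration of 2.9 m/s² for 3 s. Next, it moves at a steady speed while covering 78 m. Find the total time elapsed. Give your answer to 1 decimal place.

Phase 1 (accelerating): v₀ = 4.50 m/s, a = 1.2 m/s².
v = v₀ + at = 4.50 + (1.2)(10.5) = 17.1 m/s
Δx = v₀t + ½at² = 4.50·10.5 + 0.5·1.2·10.5² = 113 m

Phase 2 (decelerating): v₀ = 17.1 m/s, a = -2.9 m/s².
v = v₀ + at = 17.1 + (-2.9)(3) = 8.40 m/s
Δx = v₀t + ½at² = 17.1·3 + 0.5·-2.9·3² = 38.3 m

Phase 3 (constant speed): v₀ = 8.40 m/s, a = 0 m/s².
Constant speed: t = d/v = 78/8.40 = 9.29 s
Total time = 10.5 + 3.00 + 9.29 = 22.8 s

22.8 s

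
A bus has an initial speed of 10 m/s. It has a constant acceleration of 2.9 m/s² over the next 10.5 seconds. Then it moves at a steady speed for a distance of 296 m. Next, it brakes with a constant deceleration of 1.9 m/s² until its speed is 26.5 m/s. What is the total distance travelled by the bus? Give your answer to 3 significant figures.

807 m

Phase 1 (accelerating): v₀ = 10.0 m/s, a = 2.9 m/s².
v = v₀ + at = 10.0 + (2.9)(10.5) = 40.5 m/s
Δx = v₀t + ½at² = 10.0·10.5 + 0.5·2.9·10.5² = 265 m

Phase 2 (constant speed): v₀ = 40.5 m/s, a = 0 m/s².
Constant speed: t = d/v = 296/40.5 = 7.32 s

Phase 3 (decelerating): v₀ = 40.5 m/s, a = -1.9 m/s².
v = v₀ + at → t = (26.5 − 40.5) / -1.9 = 7.34 s
v² = v₀² + 2aΔx → Δx = (26.5² − 40.5²)/(2·-1.9) = 246 m
Total distance = 265 + 296 + 246 = 807 m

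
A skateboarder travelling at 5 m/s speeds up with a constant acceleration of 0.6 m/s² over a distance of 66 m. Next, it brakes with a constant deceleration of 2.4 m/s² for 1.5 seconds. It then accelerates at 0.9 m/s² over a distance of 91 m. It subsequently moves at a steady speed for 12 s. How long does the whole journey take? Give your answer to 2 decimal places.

30.84 s

Phase 1 (accelerating): v₀ = 5.00 m/s, a = 0.6 m/s².
v² = v₀² + 2aΔx = 5.00² + 2·0.6·66 = 104 → v = 10.2 m/s
t = (v − v₀)/a = (10.2 − 5.00)/0.6 = 8.68 s

Phase 2 (decelerating): v₀ = 10.2 m/s, a = -2.4 m/s².
v = v₀ + at = 10.2 + (-2.4)(1.5) = 6.61 m/s
Δx = v₀t + ½at² = 10.2·1.5 + 0.5·-2.4·1.5² = 12.6 m

Phase 3 (accelerating): v₀ = 6.61 m/s, a = 0.9 m/s².
v² = v₀² + 2aΔx = 6.61² + 2·0.9·91 = 207 → v = 14.4 m/s
t = (v − v₀)/a = (14.4 − 6.61)/0.9 = 8.66 s

Phase 4 (constant speed): v₀ = 14.4 m/s, a = 0 m/s².
v = v₀ + at = 14.4 + (0)(12) = 14.4 m/s
Δx = v₀t + ½at² = 14.4·12 + 0.5·0·12² = 173 m
Total time = 8.68 + 1.50 + 8.66 + 12.0 = 30.8 s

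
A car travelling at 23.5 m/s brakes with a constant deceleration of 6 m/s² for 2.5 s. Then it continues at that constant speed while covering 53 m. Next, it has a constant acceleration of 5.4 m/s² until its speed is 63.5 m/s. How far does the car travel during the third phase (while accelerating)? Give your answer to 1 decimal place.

Phase 1 (decelerating): v₀ = 23.5 m/s, a = -6 m/s².
v = v₀ + at = 23.5 + (-6)(2.5) = 8.50 m/s
Δx = v₀t + ½at² = 23.5·2.5 + 0.5·-6·2.5² = 40.0 m

Phase 2 (constant speed): v₀ = 8.50 m/s, a = 0 m/s².
Constant speed: t = d/v = 53/8.50 = 6.24 s

Phase 3 (accelerating): v₀ = 8.50 m/s, a = 5.4 m/s².
v = v₀ + at → t = (63.5 − 8.50) / 5.4 = 10.2 s
v² = v₀² + 2aΔx → Δx = (63.5² − 8.50²)/(2·5.4) = 367 m
Distance in phase 3 = 367 m

366.7 m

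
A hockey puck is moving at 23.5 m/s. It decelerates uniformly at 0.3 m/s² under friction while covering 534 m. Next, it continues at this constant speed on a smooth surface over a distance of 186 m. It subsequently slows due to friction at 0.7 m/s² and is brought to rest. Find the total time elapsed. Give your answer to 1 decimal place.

Phase 1 (decelerating): v₀ = 23.5 m/s, a = -0.3 m/s².
v² = v₀² + 2aΔx = 23.5² + 2·-0.3·534 = 232 → v = 15.2 m/s
t = (v − v₀)/a = (15.2 − 23.5)/-0.3 = 27.6 s

Phase 2 (constant speed): v₀ = 15.2 m/s, a = 0 m/s².
Constant speed: t = d/v = 186/15.2 = 12.2 s

Phase 3 (decelerating): v₀ = 15.2 m/s, a = -0.7 m/s².
v = v₀ + at → t = (0 − 15.2) / -0.7 = 21.8 s
v² = v₀² + 2aΔx → Δx = (0² − 15.2²)/(2·-0.7) = 166 m
Total time = 27.6 + 12.2 + 21.8 = 61.5 s

61.5 s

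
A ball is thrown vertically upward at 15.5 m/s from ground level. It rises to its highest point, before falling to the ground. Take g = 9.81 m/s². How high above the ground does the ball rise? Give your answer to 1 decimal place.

12.2 m

Phase 1 (rising): v₀ = 15.5 m/s, a = -9.81 m/s².
v = v₀ + at → t = (0 − 15.5) / -9.81 = 1.58 s
v² = v₀² + 2aΔx → Δx = (0² − 15.5²)/(2·-9.81) = 12.2 m
Maximum height = 12.2 m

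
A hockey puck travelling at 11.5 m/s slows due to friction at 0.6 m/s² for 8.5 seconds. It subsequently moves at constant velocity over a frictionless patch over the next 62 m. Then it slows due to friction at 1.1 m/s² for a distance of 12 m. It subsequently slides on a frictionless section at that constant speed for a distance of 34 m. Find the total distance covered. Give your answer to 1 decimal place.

Phase 1 (decelerating): v₀ = 11.5 m/s, a = -0.6 m/s².
v = v₀ + at = 11.5 + (-0.6)(8.5) = 6.40 m/s
Δx = v₀t + ½at² = 11.5·8.5 + 0.5·-0.6·8.5² = 76.1 m

Phase 2 (constant speed): v₀ = 6.40 m/s, a = 0 m/s².
Constant speed: t = d/v = 62/6.40 = 9.69 s

Phase 3 (decelerating): v₀ = 6.40 m/s, a = -1.1 m/s².
v² = v₀² + 2aΔx = 6.40² + 2·-1.1·12 = 14.6 → v = 3.82 m/s
t = (v − v₀)/a = (3.82 − 6.40)/-1.1 = 2.35 s

Phase 4 (constant speed): v₀ = 3.82 m/s, a = 0 m/s².
Constant speed: t = d/v = 34/3.82 = 8.91 s
Total distance = 76.1 + 62.0 + 12.0 + 34.0 = 184 m

184.1 m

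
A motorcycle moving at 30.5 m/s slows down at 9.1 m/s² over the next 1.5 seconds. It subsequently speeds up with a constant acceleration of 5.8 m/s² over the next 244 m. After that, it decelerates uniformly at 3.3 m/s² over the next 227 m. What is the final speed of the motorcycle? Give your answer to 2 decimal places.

Phase 1 (decelerating): v₀ = 30.5 m/s, a = -9.1 m/s².
v = v₀ + at = 30.5 + (-9.1)(1.5) = 16.9 m/s
Δx = v₀t + ½at² = 30.5·1.5 + 0.5·-9.1·1.5² = 35.5 m

Phase 2 (accelerating): v₀ = 16.9 m/s, a = 5.8 m/s².
v² = v₀² + 2aΔx = 16.9² + 2·5.8·244 = 3110 → v = 55.8 m/s
t = (v − v₀)/a = (55.8 − 16.9)/5.8 = 6.72 s

Phase 3 (decelerating): v₀ = 55.8 m/s, a = -3.3 m/s².
v² = v₀² + 2aΔx = 55.8² + 2·-3.3·227 = 1620 → v = 40.2 m/s
t = (v − v₀)/a = (40.2 − 55.8)/-3.3 = 4.73 s
Final speed = 40.2 m/s

40.20 m/s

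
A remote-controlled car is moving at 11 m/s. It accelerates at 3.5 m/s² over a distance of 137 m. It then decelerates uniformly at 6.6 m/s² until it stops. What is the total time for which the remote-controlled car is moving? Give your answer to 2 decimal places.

11.23 s

Phase 1 (accelerating): v₀ = 11.0 m/s, a = 3.5 m/s².
v² = v₀² + 2aΔx = 11.0² + 2·3.5·137 = 1080 → v = 32.9 m/s
t = (v − v₀)/a = (32.9 − 11.0)/3.5 = 6.25 s

Phase 2 (decelerating): v₀ = 32.9 m/s, a = -6.6 m/s².
v = v₀ + at → t = (0 − 32.9) / -6.6 = 4.98 s
v² = v₀² + 2aΔx → Δx = (0² − 32.9²)/(2·-6.6) = 81.8 m
Total time = 6.25 + 4.98 = 11.2 s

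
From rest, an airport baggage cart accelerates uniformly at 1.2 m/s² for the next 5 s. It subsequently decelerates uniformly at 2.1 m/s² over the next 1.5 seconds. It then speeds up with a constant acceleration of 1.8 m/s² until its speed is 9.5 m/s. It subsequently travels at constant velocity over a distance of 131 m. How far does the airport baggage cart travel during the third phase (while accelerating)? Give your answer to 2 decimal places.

22.81 m

Phase 1 (accelerating): v₀ = 0 m/s, a = 1.2 m/s².
v = v₀ + at = 0 + (1.2)(5) = 6.00 m/s
Δx = v₀t + ½at² = 0·5 + 0.5·1.2·5² = 15.0 m

Phase 2 (decelerating): v₀ = 6.00 m/s, a = -2.1 m/s².
v = v₀ + at = 6.00 + (-2.1)(1.5) = 2.85 m/s
Δx = v₀t + ½at² = 6.00·1.5 + 0.5·-2.1·1.5² = 6.64 m

Phase 3 (accelerating): v₀ = 2.85 m/s, a = 1.8 m/s².
v = v₀ + at → t = (9.5 − 2.85) / 1.8 = 3.69 s
v² = v₀² + 2aΔx → Δx = (9.5² − 2.85²)/(2·1.8) = 22.8 m
Distance in phase 3 = 22.8 m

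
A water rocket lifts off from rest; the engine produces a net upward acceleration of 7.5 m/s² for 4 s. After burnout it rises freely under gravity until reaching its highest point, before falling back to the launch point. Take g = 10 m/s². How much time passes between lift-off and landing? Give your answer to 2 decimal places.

Phase 1 (powered ascent): v₀ = 0 m/s, a = 7.5 m/s².
v = v₀ + at = 0 + (7.5)(4) = 30.0 m/s
Δx = v₀t + ½at² = 0·4 + 0.5·7.5·4² = 60.0 m

Phase 2 (coasting upward): v₀ = 30.0 m/s, a = -10 m/s².
v = v₀ + at → t = (0 − 30.0) / -10 = 3.00 s
v² = v₀² + 2aΔx → Δx = (0² − 30.0²)/(2·-10) = 45.0 m

Phase 3 (free fall): v₀ = 0 m/s, a = -10 m/s².
Falls 105 m from rest: t = √(2·105/10) = 4.58 s; v = g·t = 45.8 m/s.
Total time = 4.00 + 3.00 + 4.58 = 11.6 s

11.58 s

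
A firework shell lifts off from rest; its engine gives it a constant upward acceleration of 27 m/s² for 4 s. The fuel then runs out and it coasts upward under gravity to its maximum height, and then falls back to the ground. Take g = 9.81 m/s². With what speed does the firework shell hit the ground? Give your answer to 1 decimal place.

126.1 m/s

Phase 1 (powered ascent): v₀ = 0 m/s, a = 27 m/s².
v = v₀ + at = 0 + (27)(4) = 108 m/s
Δx = v₀t + ½at² = 0·4 + 0.5·27·4² = 216 m

Phase 2 (coasting upward): v₀ = 108 m/s, a = -9.81 m/s².
v = v₀ + at → t = (0 − 108) / -9.81 = 11.0 s
v² = v₀² + 2aΔx → Δx = (0² − 108²)/(2·-9.81) = 594 m

Phase 3 (free fall): v₀ = 0 m/s, a = -9.81 m/s².
Falls 810 m from rest: t = √(2·810/9.81) = 12.9 s; v = g·t = 126 m/s.
Impact speed = 126 m/s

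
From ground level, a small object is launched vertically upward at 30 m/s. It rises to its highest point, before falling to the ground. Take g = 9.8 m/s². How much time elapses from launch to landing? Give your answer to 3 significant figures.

Phase 1 (rising): v₀ = 30.0 m/s, a = -9.8 m/s².
v = v₀ + at → t = (0 − 30.0) / -9.8 = 3.06 s
v² = v₀² + 2aΔx → Δx = (0² − 30.0²)/(2·-9.8) = 45.9 m

Phase 2 (falling): v₀ = 0 m/s, a = -9.8 m/s².
Falls 45.9 m from rest: t = √(2·45.9/9.8) = 3.06 s; v = g·t = 30.0 m/s.
Total time = 3.06 + 3.06 = 6.12 s

6.12 s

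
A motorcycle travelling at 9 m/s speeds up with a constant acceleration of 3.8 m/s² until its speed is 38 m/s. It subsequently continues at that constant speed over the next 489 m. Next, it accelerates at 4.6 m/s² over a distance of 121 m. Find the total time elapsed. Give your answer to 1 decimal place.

23.2 s

Phase 1 (accelerating): v₀ = 9.00 m/s, a = 3.8 m/s².
v = v₀ + at → t = (38 − 9.00) / 3.8 = 7.63 s
v² = v₀² + 2aΔx → Δx = (38² − 9.00²)/(2·3.8) = 179 m

Phase 2 (constant speed): v₀ = 38.0 m/s, a = 0 m/s².
Constant speed: t = d/v = 489/38.0 = 12.9 s

Phase 3 (accelerating): v₀ = 38.0 m/s, a = 4.6 m/s².
v² = v₀² + 2aΔx = 38.0² + 2·4.6·121 = 2560 → v = 50.6 m/s
t = (v − v₀)/a = (50.6 − 38.0)/4.6 = 2.73 s
Total time = 7.63 + 12.9 + 2.73 = 23.2 s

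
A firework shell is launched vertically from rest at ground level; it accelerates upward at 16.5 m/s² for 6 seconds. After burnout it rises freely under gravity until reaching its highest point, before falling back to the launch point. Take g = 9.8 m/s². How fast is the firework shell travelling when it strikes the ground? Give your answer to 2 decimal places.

Phase 1 (powered ascent): v₀ = 0 m/s, a = 16.5 m/s².
v = v₀ + at = 0 + (16.5)(6) = 99.0 m/s
Δx = v₀t + ½at² = 0·6 + 0.5·16.5·6² = 297 m

Phase 2 (coasting upward): v₀ = 99.0 m/s, a = -9.8 m/s².
v = v₀ + at → t = (0 − 99.0) / -9.8 = 10.1 s
v² = v₀² + 2aΔx → Δx = (0² − 99.0²)/(2·-9.8) = 500 m

Phase 3 (free fall): v₀ = 0 m/s, a = -9.8 m/s².
Falls 797 m from rest: t = √(2·797/9.8) = 12.8 s; v = g·t = 125 m/s.
Impact speed = 125 m/s

124.99 m/s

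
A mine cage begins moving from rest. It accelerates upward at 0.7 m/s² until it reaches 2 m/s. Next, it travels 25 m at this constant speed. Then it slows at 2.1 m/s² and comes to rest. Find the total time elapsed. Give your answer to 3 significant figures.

16.3 s

Phase 1 (accelerating): v₀ = 0 m/s, a = 0.7 m/s².
v = v₀ + at → t = (2 − 0) / 0.7 = 2.86 s
v² = v₀² + 2aΔx → Δx = (2² − 0²)/(2·0.7) = 2.86 m

Phase 2 (constant speed): v₀ = 2.00 m/s, a = 0 m/s².
Constant speed: t = d/v = 25/2.00 = 12.5 s

Phase 3 (decelerating): v₀ = 2.00 m/s, a = -2.1 m/s².
v = v₀ + at → t = (0 − 2.00) / -2.1 = 0.952 s
v² = v₀² + 2aΔx → Δx = (0² − 2.00²)/(2·-2.1) = 0.952 m
Total time = 2.86 + 12.5 + 0.952 = 16.3 s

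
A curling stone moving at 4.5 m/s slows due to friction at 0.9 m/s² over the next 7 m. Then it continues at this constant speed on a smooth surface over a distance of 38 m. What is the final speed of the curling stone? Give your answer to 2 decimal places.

2.77 m/s

Phase 1 (decelerating): v₀ = 4.50 m/s, a = -0.9 m/s².
v² = v₀² + 2aΔx = 4.50² + 2·-0.9·7 = 7.65 → v = 2.77 m/s
t = (v − v₀)/a = (2.77 − 4.50)/-0.9 = 1.93 s

Phase 2 (constant speed): v₀ = 2.77 m/s, a = 0 m/s².
Constant speed: t = d/v = 38/2.77 = 13.7 s
Final speed = 2.77 m/s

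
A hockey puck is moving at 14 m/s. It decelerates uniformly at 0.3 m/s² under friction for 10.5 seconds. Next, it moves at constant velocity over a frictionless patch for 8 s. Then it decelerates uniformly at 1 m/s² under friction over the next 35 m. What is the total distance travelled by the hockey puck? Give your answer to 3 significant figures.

252 m

Phase 1 (decelerating): v₀ = 14.0 m/s, a = -0.3 m/s².
v = v₀ + at = 14.0 + (-0.3)(10.5) = 10.8 m/s
Δx = v₀t + ½at² = 14.0·10.5 + 0.5·-0.3·10.5² = 130 m

Phase 2 (constant speed): v₀ = 10.8 m/s, a = 0 m/s².
v = v₀ + at = 10.8 + (0)(8) = 10.8 m/s
Δx = v₀t + ½at² = 10.8·8 + 0.5·0·8² = 86.8 m

Phase 3 (decelerating): v₀ = 10.8 m/s, a = -1 m/s².
v² = v₀² + 2aΔx = 10.8² + 2·-1·35 = 47.7 → v = 6.91 m/s
t = (v − v₀)/a = (6.91 − 10.8)/-1 = 3.94 s
Total distance = 130 + 86.8 + 35.0 = 252 m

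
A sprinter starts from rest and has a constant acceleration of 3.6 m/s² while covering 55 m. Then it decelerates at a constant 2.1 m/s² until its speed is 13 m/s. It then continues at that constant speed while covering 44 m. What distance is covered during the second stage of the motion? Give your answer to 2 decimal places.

Phase 1 (accelerating): v₀ = 0 m/s, a = 3.6 m/s².
v² = v₀² + 2aΔx = 0² + 2·3.6·55 = 396 → v = 19.9 m/s
t = (v − v₀)/a = (19.9 − 0)/3.6 = 5.53 s

Phase 2 (decelerating): v₀ = 19.9 m/s, a = -2.1 m/s².
v = v₀ + at → t = (13 − 19.9) / -2.1 = 3.29 s
v² = v₀² + 2aΔx → Δx = (13² − 19.9²)/(2·-2.1) = 54.0 m
Distance in phase 2 = 54.0 m

54.05 m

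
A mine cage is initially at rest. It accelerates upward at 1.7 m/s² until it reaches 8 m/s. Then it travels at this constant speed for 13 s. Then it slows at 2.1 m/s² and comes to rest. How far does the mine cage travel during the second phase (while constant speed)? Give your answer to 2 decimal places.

104.00 m

Phase 1 (accelerating): v₀ = 0 m/s, a = 1.7 m/s².
v = v₀ + at → t = (8 − 0) / 1.7 = 4.71 s
v² = v₀² + 2aΔx → Δx = (8² − 0²)/(2·1.7) = 18.8 m

Phase 2 (constant speed): v₀ = 8.00 m/s, a = 0 m/s².
v = v₀ + at = 8.00 + (0)(13) = 8.00 m/s
Δx = v₀t + ½at² = 8.00·13 + 0.5·0·13² = 104 m
Distance in phase 2 = 104 m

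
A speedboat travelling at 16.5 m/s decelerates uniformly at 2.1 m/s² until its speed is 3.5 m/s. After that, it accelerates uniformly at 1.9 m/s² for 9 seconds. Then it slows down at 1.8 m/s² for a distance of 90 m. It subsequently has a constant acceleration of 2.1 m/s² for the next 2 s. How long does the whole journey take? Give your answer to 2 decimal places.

Phase 1 (decelerating): v₀ = 16.5 m/s, a = -2.1 m/s².
v = v₀ + at → t = (3.5 − 16.5) / -2.1 = 6.19 s
v² = v₀² + 2aΔx → Δx = (3.5² − 16.5²)/(2·-2.1) = 61.9 m

Phase 2 (accelerating): v₀ = 3.50 m/s, a = 1.9 m/s².
v = v₀ + at = 3.50 + (1.9)(9) = 20.6 m/s
Δx = v₀t + ½at² = 3.50·9 + 0.5·1.9·9² = 108 m

Phase 3 (decelerating): v₀ = 20.6 m/s, a = -1.8 m/s².
v² = v₀² + 2aΔx = 20.6² + 2·-1.8·90 = 100 → v = 10.0 m/s
t = (v − v₀)/a = (10.0 − 20.6)/-1.8 = 5.88 s

Phase 4 (accelerating): v₀ = 10.0 m/s, a = 2.1 m/s².
v = v₀ + at = 10.0 + (2.1)(2) = 14.2 m/s
Δx = v₀t + ½at² = 10.0·2 + 0.5·2.1·2² = 24.2 m
Total time = 6.19 + 9.00 + 5.88 + 2.00 = 23.1 s

23.07 s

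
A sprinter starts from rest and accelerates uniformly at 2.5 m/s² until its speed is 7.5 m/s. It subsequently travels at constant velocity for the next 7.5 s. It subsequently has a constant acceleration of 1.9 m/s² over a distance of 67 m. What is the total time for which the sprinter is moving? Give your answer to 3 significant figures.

Phase 1 (accelerating): v₀ = 0 m/s, a = 2.5 m/s².
v = v₀ + at → t = (7.5 − 0) / 2.5 = 3.00 s
v² = v₀² + 2aΔx → Δx = (7.5² − 0²)/(2·2.5) = 11.2 m

Phase 2 (constant speed): v₀ = 7.50 m/s, a = 0 m/s².
v = v₀ + at = 7.50 + (0)(7.5) = 7.50 m/s
Δx = v₀t + ½at² = 7.50·7.5 + 0.5·0·7.5² = 56.2 m

Phase 3 (accelerating): v₀ = 7.50 m/s, a = 1.9 m/s².
v² = v₀² + 2aΔx = 7.50² + 2·1.9·67 = 311 → v = 17.6 m/s
t = (v − v₀)/a = (17.6 − 7.50)/1.9 = 5.33 s
Total time = 3.00 + 7.50 + 5.33 = 15.8 s

15.8 s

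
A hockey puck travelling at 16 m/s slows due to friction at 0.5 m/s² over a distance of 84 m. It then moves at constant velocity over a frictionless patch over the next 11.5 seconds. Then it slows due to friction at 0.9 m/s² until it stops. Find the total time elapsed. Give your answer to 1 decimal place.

Phase 1 (decelerating): v₀ = 16.0 m/s, a = -0.5 m/s².
v² = v₀² + 2aΔx = 16.0² + 2·-0.5·84 = 172 → v = 13.1 m/s
t = (v − v₀)/a = (13.1 − 16.0)/-0.5 = 5.77 s

Phase 2 (constant speed): v₀ = 13.1 m/s, a = 0 m/s².
v = v₀ + at = 13.1 + (0)(11.5) = 13.1 m/s
Δx = v₀t + ½at² = 13.1·11.5 + 0.5·0·11.5² = 151 m

Phase 3 (decelerating): v₀ = 13.1 m/s, a = -0.9 m/s².
v = v₀ + at → t = (0 − 13.1) / -0.9 = 14.6 s
v² = v₀² + 2aΔx → Δx = (0² − 13.1²)/(2·-0.9) = 95.6 m
Total time = 5.77 + 11.5 + 14.6 = 31.8 s

31.8 s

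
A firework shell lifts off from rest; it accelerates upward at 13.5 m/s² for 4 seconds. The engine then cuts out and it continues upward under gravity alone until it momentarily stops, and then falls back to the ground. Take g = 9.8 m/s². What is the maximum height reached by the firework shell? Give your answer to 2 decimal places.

256.78 m

Phase 1 (powered ascent): v₀ = 0 m/s, a = 13.5 m/s².
v = v₀ + at = 0 + (13.5)(4) = 54.0 m/s
Δx = v₀t + ½at² = 0·4 + 0.5·13.5·4² = 108 m

Phase 2 (coasting upward): v₀ = 54.0 m/s, a = -9.8 m/s².
v = v₀ + at → t = (0 − 54.0) / -9.8 = 5.51 s
v² = v₀² + 2aΔx → Δx = (0² − 54.0²)/(2·-9.8) = 149 m
Maximum height = 108 + 149 = 257 m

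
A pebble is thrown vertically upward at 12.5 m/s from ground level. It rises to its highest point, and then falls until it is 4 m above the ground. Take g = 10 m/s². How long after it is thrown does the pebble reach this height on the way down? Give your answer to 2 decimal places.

2.12 s

Phase 1 (rising): v₀ = 12.5 m/s, a = -10 m/s².
v = v₀ + at → t = (0 − 12.5) / -10 = 1.25 s
v² = v₀² + 2aΔx → Δx = (0² − 12.5²)/(2·-10) = 7.81 m

Phase 2 (falling): v₀ = 0 m/s, a = -10 m/s².
Falls 3.81 m from rest: t = √(2·3.81/10) = 0.873 s; v = g·t = 8.73 m/s.
Total time = 1.25 + 0.873 = 2.12 s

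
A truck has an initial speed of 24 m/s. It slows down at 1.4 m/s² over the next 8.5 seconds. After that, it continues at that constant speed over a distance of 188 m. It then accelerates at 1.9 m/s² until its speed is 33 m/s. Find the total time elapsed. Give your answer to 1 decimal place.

35.0 s

Phase 1 (decelerating): v₀ = 24.0 m/s, a = -1.4 m/s².
v = v₀ + at = 24.0 + (-1.4)(8.5) = 12.1 m/s
Δx = v₀t + ½at² = 24.0·8.5 + 0.5·-1.4·8.5² = 153 m

Phase 2 (constant speed): v₀ = 12.1 m/s, a = 0 m/s².
Constant speed: t = d/v = 188/12.1 = 15.5 s

Phase 3 (accelerating): v₀ = 12.1 m/s, a = 1.9 m/s².
v = v₀ + at → t = (33 − 12.1) / 1.9 = 11.0 s
v² = v₀² + 2aΔx → Δx = (33² − 12.1²)/(2·1.9) = 248 m
Total time = 8.50 + 15.5 + 11.0 = 35.0 s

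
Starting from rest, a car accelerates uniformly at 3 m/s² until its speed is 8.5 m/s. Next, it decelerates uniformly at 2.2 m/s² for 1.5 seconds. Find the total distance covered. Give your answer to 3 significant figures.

Phase 1 (accelerating): v₀ = 0 m/s, a = 3 m/s².
v = v₀ + at → t = (8.5 − 0) / 3 = 2.83 s
v² = v₀² + 2aΔx → Δx = (8.5² − 0²)/(2·3) = 12.0 m

Phase 2 (decelerating): v₀ = 8.50 m/s, a = -2.2 m/s².
v = v₀ + at = 8.50 + (-2.2)(1.5) = 5.20 m/s
Δx = v₀t + ½at² = 8.50·1.5 + 0.5·-2.2·1.5² = 10.3 m
Total distance = 12.0 + 10.3 = 22.3 m

22.3 m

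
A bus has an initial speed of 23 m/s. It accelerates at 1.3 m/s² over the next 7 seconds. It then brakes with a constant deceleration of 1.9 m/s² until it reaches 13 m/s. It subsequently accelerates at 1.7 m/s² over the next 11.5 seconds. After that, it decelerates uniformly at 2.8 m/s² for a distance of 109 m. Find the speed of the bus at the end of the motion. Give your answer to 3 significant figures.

21.2 m/s

Phase 1 (accelerating): v₀ = 23.0 m/s, a = 1.3 m/s².
v = v₀ + at = 23.0 + (1.3)(7) = 32.1 m/s
Δx = v₀t + ½at² = 23.0·7 + 0.5·1.3·7² = 193 m

Phase 2 (decelerating): v₀ = 32.1 m/s, a = -1.9 m/s².
v = v₀ + at → t = (13 − 32.1) / -1.9 = 10.1 s
v² = v₀² + 2aΔx → Δx = (13² − 32.1²)/(2·-1.9) = 227 m

Phase 3 (accelerating): v₀ = 13.0 m/s, a = 1.7 m/s².
v = v₀ + at = 13.0 + (1.7)(11.5) = 32.5 m/s
Δx = v₀t + ½at² = 13.0·11.5 + 0.5·1.7·11.5² = 262 m

Phase 4 (decelerating): v₀ = 32.5 m/s, a = -2.8 m/s².
v² = v₀² + 2aΔx = 32.5² + 2·-2.8·109 = 449 → v = 21.2 m/s
t = (v − v₀)/a = (21.2 − 32.5)/-2.8 = 4.06 s
Final speed = 21.2 m/s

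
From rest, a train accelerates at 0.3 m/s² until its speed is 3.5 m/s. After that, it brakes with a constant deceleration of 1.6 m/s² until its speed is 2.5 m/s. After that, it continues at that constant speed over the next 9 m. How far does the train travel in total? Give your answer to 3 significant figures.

31.3 m

Phase 1 (accelerating): v₀ = 0 m/s, a = 0.3 m/s².
v = v₀ + at → t = (3.5 − 0) / 0.3 = 11.7 s
v² = v₀² + 2aΔx → Δx = (3.5² − 0²)/(2·0.3) = 20.4 m

Phase 2 (decelerating): v₀ = 3.50 m/s, a = -1.6 m/s².
v = v₀ + at → t = (2.5 − 3.50) / -1.6 = 0.625 s
v² = v₀² + 2aΔx → Δx = (2.5² − 3.50²)/(2·-1.6) = 1.88 m

Phase 3 (constant speed): v₀ = 2.50 m/s, a = 0 m/s².
Constant speed: t = d/v = 9/2.50 = 3.60 s
Total distance = 20.4 + 1.88 + 9.00 = 31.3 m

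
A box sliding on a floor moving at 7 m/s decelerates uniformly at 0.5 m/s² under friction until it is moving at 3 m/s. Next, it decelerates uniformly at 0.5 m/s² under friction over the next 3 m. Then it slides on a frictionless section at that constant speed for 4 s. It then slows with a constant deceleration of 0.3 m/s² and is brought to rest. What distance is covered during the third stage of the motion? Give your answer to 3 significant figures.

9.80 m

Phase 1 (decelerating): v₀ = 7.00 m/s, a = -0.5 m/s².
v = v₀ + at → t = (3 − 7.00) / -0.5 = 8.00 s
v² = v₀² + 2aΔx → Δx = (3² − 7.00²)/(2·-0.5) = 40.0 m

Phase 2 (decelerating): v₀ = 3.00 m/s, a = -0.5 m/s².
v² = v₀² + 2aΔx = 3.00² + 2·-0.5·3 = 6.00 → v = 2.45 m/s
t = (v − v₀)/a = (2.45 − 3.00)/-0.5 = 1.10 s

Phase 3 (constant speed): v₀ = 2.45 m/s, a = 0 m/s².
v = v₀ + at = 2.45 + (0)(4) = 2.45 m/s
Δx = v₀t + ½at² = 2.45·4 + 0.5·0·4² = 9.80 m
Distance in phase 3 = 9.80 m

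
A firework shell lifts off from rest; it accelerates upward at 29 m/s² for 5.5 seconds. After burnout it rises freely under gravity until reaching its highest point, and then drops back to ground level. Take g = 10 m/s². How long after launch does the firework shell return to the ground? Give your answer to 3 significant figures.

39.9 s

Phase 1 (powered ascent): v₀ = 0 m/s, a = 29 m/s².
v = v₀ + at = 0 + (29)(5.5) = 160 m/s
Δx = v₀t + ½at² = 0·5.5 + 0.5·29·5.5² = 439 m

Phase 2 (coasting upward): v₀ = 160 m/s, a = -10 m/s².
v = v₀ + at → t = (0 − 160) / -10 = 15.9 s
v² = v₀² + 2aΔx → Δx = (0² − 160²)/(2·-10) = 1270 m

Phase 3 (free fall): v₀ = 0 m/s, a = -10 m/s².
Falls 1710 m from rest: t = √(2·1710/10) = 18.5 s; v = g·t = 185 m/s.
Total time = 5.50 + 15.9 + 18.5 = 39.9 s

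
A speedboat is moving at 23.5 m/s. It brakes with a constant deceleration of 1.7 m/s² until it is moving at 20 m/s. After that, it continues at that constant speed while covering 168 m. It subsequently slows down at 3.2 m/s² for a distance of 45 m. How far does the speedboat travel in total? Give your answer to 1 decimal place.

Phase 1 (decelerating): v₀ = 23.5 m/s, a = -1.7 m/s².
v = v₀ + at → t = (20 − 23.5) / -1.7 = 2.06 s
v² = v₀² + 2aΔx → Δx = (20² − 23.5²)/(2·-1.7) = 44.8 m

Phase 2 (constant speed): v₀ = 20.0 m/s, a = 0 m/s².
Constant speed: t = d/v = 168/20.0 = 8.40 s

Phase 3 (decelerating): v₀ = 20.0 m/s, a = -3.2 m/s².
v² = v₀² + 2aΔx = 20.0² + 2·-3.2·45 = 112 → v = 10.6 m/s
t = (v − v₀)/a = (10.6 − 20.0)/-3.2 = 2.94 s
Total distance = 44.8 + 168 + 45.0 = 258 m

257.8 m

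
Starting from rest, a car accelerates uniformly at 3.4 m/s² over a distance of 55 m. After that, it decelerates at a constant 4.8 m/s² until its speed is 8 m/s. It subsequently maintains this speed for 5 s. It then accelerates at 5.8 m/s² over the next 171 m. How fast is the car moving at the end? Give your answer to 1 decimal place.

Phase 1 (accelerating): v₀ = 0 m/s, a = 3.4 m/s².
v² = v₀² + 2aΔx = 0² + 2·3.4·55 = 374 → v = 19.3 m/s
t = (v − v₀)/a = (19.3 − 0)/3.4 = 5.69 s

Phase 2 (decelerating): v₀ = 19.3 m/s, a = -4.8 m/s².
v = v₀ + at → t = (8 − 19.3) / -4.8 = 2.36 s
v² = v₀² + 2aΔx → Δx = (8² − 19.3²)/(2·-4.8) = 32.3 m

Phase 3 (constant speed): v₀ = 8.00 m/s, a = 0 m/s².
v = v₀ + at = 8.00 + (0)(5) = 8.00 m/s
Δx = v₀t + ½at² = 8.00·5 + 0.5·0·5² = 40.0 m

Phase 4 (accelerating): v₀ = 8.00 m/s, a = 5.8 m/s².
v² = v₀² + 2aΔx = 8.00² + 2·5.8·171 = 2050 → v = 45.3 m/s
t = (v − v₀)/a = (45.3 − 8.00)/5.8 = 6.42 s
Final speed = 45.3 m/s

45.3 m/s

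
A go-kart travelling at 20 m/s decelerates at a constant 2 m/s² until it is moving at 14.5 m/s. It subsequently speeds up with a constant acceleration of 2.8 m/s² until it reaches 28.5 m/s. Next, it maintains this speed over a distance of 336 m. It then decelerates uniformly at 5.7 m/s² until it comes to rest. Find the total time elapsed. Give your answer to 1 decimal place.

Phase 1 (decelerating): v₀ = 20.0 m/s, a = -2 m/s².
v = v₀ + at → t = (14.5 − 20.0) / -2 = 2.75 s
v² = v₀² + 2aΔx → Δx = (14.5² − 20.0²)/(2·-2) = 47.4 m

Phase 2 (accelerating): v₀ = 14.5 m/s, a = 2.8 m/s².
v = v₀ + at → t = (28.5 − 14.5) / 2.8 = 5.00 s
v² = v₀² + 2aΔx → Δx = (28.5² − 14.5²)/(2·2.8) = 108 m

Phase 3 (constant speed): v₀ = 28.5 m/s, a = 0 m/s².
Constant speed: t = d/v = 336/28.5 = 11.8 s

Phase 4 (decelerating): v₀ = 28.5 m/s, a = -5.7 m/s².
v = v₀ + at → t = (0 − 28.5) / -5.7 = 5.00 s
v² = v₀² + 2aΔx → Δx = (0² − 28.5²)/(2·-5.7) = 71.2 m
Total time = 2.75 + 5.00 + 11.8 + 5.00 = 24.5 s

24.5 s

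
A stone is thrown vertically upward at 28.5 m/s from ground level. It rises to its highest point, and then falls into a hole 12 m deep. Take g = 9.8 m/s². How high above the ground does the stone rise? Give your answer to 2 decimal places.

41.44 m

Phase 1 (rising): v₀ = 28.5 m/s, a = -9.8 m/s².
v = v₀ + at → t = (0 − 28.5) / -9.8 = 2.91 s
v² = v₀² + 2aΔx → Δx = (0² − 28.5²)/(2·-9.8) = 41.4 m
Maximum height = 41.4 m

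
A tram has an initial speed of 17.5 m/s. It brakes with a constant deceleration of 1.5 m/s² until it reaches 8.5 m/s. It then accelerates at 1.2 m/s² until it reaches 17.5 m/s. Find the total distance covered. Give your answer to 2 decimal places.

Phase 1 (decelerating): v₀ = 17.5 m/s, a = -1.5 m/s².
v = v₀ + at → t = (8.5 − 17.5) / -1.5 = 6.00 s
v² = v₀² + 2aΔx → Δx = (8.5² − 17.5²)/(2·-1.5) = 78.0 m

Phase 2 (accelerating): v₀ = 8.50 m/s, a = 1.2 m/s².
v = v₀ + at → t = (17.5 − 8.50) / 1.2 = 7.50 s
v² = v₀² + 2aΔx → Δx = (17.5² − 8.50²)/(2·1.2) = 97.5 m
Total distance = 78.0 + 97.5 = 176 m

175.50 m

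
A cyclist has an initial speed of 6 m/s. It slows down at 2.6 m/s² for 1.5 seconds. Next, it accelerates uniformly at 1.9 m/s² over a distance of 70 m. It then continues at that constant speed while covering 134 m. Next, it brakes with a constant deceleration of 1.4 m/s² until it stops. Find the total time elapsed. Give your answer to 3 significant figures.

Phase 1 (decelerating): v₀ = 6.00 m/s, a = -2.6 m/s².
v = v₀ + at = 6.00 + (-2.6)(1.5) = 2.10 m/s
Δx = v₀t + ½at² = 6.00·1.5 + 0.5·-2.6·1.5² = 6.07 m

Phase 2 (accelerating): v₀ = 2.10 m/s, a = 1.9 m/s².
v² = v₀² + 2aΔx = 2.10² + 2·1.9·70 = 270 → v = 16.4 m/s
t = (v − v₀)/a = (16.4 − 2.10)/1.9 = 7.55 s

Phase 3 (constant speed): v₀ = 16.4 m/s, a = 0 m/s².
Constant speed: t = d/v = 134/16.4 = 8.15 s

Phase 4 (decelerating): v₀ = 16.4 m/s, a = -1.4 m/s².
v = v₀ + at → t = (0 − 16.4) / -1.4 = 11.7 s
v² = v₀² + 2aΔx → Δx = (0² − 16.4²)/(2·-1.4) = 96.6 m
Total time = 1.50 + 7.55 + 8.15 + 11.7 = 28.9 s

28.9 s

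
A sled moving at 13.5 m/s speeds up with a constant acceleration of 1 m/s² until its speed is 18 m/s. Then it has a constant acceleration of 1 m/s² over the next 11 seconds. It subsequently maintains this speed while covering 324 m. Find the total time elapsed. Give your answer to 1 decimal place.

26.7 s

Phase 1 (accelerating): v₀ = 13.5 m/s, a = 1 m/s².
v = v₀ + at → t = (18 − 13.5) / 1 = 4.50 s
v² = v₀² + 2aΔx → Δx = (18² − 13.5²)/(2·1) = 70.9 m

Phase 2 (accelerating): v₀ = 18.0 m/s, a = 1 m/s².
v = v₀ + at = 18.0 + (1)(11) = 29.0 m/s
Δx = v₀t + ½at² = 18.0·11 + 0.5·1·11² = 258 m

Phase 3 (constant speed): v₀ = 29.0 m/s, a = 0 m/s².
Constant speed: t = d/v = 324/29.0 = 11.2 s
Total time = 4.50 + 11.0 + 11.2 = 26.7 s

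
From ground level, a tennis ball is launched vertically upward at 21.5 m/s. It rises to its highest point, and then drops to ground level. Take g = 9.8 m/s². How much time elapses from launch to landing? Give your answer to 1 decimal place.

4.4 s

Phase 1 (rising): v₀ = 21.5 m/s, a = -9.8 m/s².
v = v₀ + at → t = (0 − 21.5) / -9.8 = 2.19 s
v² = v₀² + 2aΔx → Δx = (0² − 21.5²)/(2·-9.8) = 23.6 m

Phase 2 (falling): v₀ = 0 m/s, a = -9.8 m/s².
Falls 23.6 m from rest: t = √(2·23.6/9.8) = 2.19 s; v = g·t = 21.5 m/s.
Total time = 2.19 + 2.19 = 4.39 s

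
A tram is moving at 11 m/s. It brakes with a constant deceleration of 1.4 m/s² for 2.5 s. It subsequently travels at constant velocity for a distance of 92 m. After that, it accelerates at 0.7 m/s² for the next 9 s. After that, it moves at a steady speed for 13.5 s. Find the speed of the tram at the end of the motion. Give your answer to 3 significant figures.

Phase 1 (decelerating): v₀ = 11.0 m/s, a = -1.4 m/s².
v = v₀ + at = 11.0 + (-1.4)(2.5) = 7.50 m/s
Δx = v₀t + ½at² = 11.0·2.5 + 0.5·-1.4·2.5² = 23.1 m

Phase 2 (constant speed): v₀ = 7.50 m/s, a = 0 m/s².
Constant speed: t = d/v = 92/7.50 = 12.3 s

Phase 3 (accelerating): v₀ = 7.50 m/s, a = 0.7 m/s².
v = v₀ + at = 7.50 + (0.7)(9) = 13.8 m/s
Δx = v₀t + ½at² = 7.50·9 + 0.5·0.7·9² = 95.8 m

Phase 4 (constant speed): v₀ = 13.8 m/s, a = 0 m/s².
v = v₀ + at = 13.8 + (0)(13.5) = 13.8 m/s
Δx = v₀t + ½at² = 13.8·13.5 + 0.5·0·13.5² = 186 m
Final speed = 13.8 m/s

13.8 m/s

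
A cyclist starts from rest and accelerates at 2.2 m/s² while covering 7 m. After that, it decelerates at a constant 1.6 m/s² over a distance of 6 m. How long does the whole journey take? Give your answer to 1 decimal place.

3.9 s

Phase 1 (accelerating): v₀ = 0 m/s, a = 2.2 m/s².
v² = v₀² + 2aΔx = 0² + 2·2.2·7 = 30.8 → v = 5.55 m/s
t = (v − v₀)/a = (5.55 − 0)/2.2 = 2.52 s

Phase 2 (decelerating): v₀ = 5.55 m/s, a = -1.6 m/s².
v² = v₀² + 2aΔx = 5.55² + 2·-1.6·6 = 11.6 → v = 3.41 m/s
t = (v − v₀)/a = (3.41 − 5.55)/-1.6 = 1.34 s
Total time = 2.52 + 1.34 = 3.86 s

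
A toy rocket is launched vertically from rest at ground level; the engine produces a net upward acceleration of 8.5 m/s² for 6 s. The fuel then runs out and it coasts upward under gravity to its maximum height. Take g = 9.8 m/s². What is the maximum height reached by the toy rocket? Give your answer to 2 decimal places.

Phase 1 (powered ascent): v₀ = 0 m/s, a = 8.5 m/s².
v = v₀ + at = 0 + (8.5)(6) = 51.0 m/s
Δx = v₀t + ½at² = 0·6 + 0.5·8.5·6² = 153 m

Phase 2 (coasting upward): v₀ = 51.0 m/s, a = -9.8 m/s².
v = v₀ + at → t = (0 − 51.0) / -9.8 = 5.20 s
v² = v₀² + 2aΔx → Δx = (0² − 51.0²)/(2·-9.8) = 133 m
Maximum height = 153 + 133 = 286 m

285.70 m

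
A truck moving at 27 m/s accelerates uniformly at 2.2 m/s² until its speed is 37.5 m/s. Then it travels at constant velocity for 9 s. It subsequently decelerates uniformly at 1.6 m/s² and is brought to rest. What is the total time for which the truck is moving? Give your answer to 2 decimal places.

37.21 s

Phase 1 (accelerating): v₀ = 27.0 m/s, a = 2.2 m/s².
v = v₀ + at → t = (37.5 − 27.0) / 2.2 = 4.77 s
v² = v₀² + 2aΔx → Δx = (37.5² − 27.0²)/(2·2.2) = 154 m

Phase 2 (constant speed): v₀ = 37.5 m/s, a = 0 m/s².
v = v₀ + at = 37.5 + (0)(9) = 37.5 m/s
Δx = v₀t + ½at² = 37.5·9 + 0.5·0·9² = 338 m

Phase 3 (decelerating): v₀ = 37.5 m/s, a = -1.6 m/s².
v = v₀ + at → t = (0 − 37.5) / -1.6 = 23.4 s
v² = v₀² + 2aΔx → Δx = (0² − 37.5²)/(2·-1.6) = 439 m
Total time = 4.77 + 9.00 + 23.4 = 37.2 s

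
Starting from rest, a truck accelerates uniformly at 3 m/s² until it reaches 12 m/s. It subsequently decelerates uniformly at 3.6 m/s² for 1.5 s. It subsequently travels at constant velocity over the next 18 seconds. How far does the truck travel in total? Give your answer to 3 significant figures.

157 m

Phase 1 (accelerating): v₀ = 0 m/s, a = 3 m/s².
v = v₀ + at → t = (12 − 0) / 3 = 4.00 s
v² = v₀² + 2aΔx → Δx = (12² − 0²)/(2·3) = 24.0 m

Phase 2 (decelerating): v₀ = 12.0 m/s, a = -3.6 m/s².
v = v₀ + at = 12.0 + (-3.6)(1.5) = 6.60 m/s
Δx = v₀t + ½at² = 12.0·1.5 + 0.5·-3.6·1.5² = 13.9 m

Phase 3 (constant speed): v₀ = 6.60 m/s, a = 0 m/s².
v = v₀ + at = 6.60 + (0)(18) = 6.60 m/s
Δx = v₀t + ½at² = 6.60·18 + 0.5·0·18² = 119 m
Total distance = 24.0 + 13.9 + 119 = 157 m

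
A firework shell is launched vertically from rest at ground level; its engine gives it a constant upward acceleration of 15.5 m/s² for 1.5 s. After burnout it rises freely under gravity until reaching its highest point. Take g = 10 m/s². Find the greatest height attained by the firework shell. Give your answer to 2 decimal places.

Phase 1 (powered ascent): v₀ = 0 m/s, a = 15.5 m/s².
v = v₀ + at = 0 + (15.5)(1.5) = 23.2 m/s
Δx = v₀t + ½at² = 0·1.5 + 0.5·15.5·1.5² = 17.4 m

Phase 2 (coasting upward): v₀ = 23.2 m/s, a = -10 m/s².
v = v₀ + at → t = (0 − 23.2) / -10 = 2.33 s
v² = v₀² + 2aΔx → Δx = (0² − 23.2²)/(2·-10) = 27.0 m
Maximum height = 17.4 + 27.0 = 44.5 m

44.47 m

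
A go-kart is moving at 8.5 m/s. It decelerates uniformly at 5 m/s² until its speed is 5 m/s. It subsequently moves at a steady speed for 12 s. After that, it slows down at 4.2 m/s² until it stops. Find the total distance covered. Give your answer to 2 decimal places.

67.70 m

Phase 1 (decelerating): v₀ = 8.50 m/s, a = -5 m/s².
v = v₀ + at → t = (5 − 8.50) / -5 = 0.700 s
v² = v₀² + 2aΔx → Δx = (5² − 8.50²)/(2·-5) = 4.72 m

Phase 2 (constant speed): v₀ = 5.00 m/s, a = 0 m/s².
v = v₀ + at = 5.00 + (0)(12) = 5.00 m/s
Δx = v₀t + ½at² = 5.00·12 + 0.5·0·12² = 60.0 m

Phase 3 (decelerating): v₀ = 5.00 m/s, a = -4.2 m/s².
v = v₀ + at → t = (0 − 5.00) / -4.2 = 1.19 s
v² = v₀² + 2aΔx → Δx = (0² − 5.00²)/(2·-4.2) = 2.98 m
Total distance = 4.72 + 60.0 + 2.98 = 67.7 m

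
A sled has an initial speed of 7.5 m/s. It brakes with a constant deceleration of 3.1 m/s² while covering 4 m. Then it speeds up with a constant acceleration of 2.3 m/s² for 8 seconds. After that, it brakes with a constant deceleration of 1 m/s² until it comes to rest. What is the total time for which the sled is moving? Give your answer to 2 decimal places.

Phase 1 (decelerating): v₀ = 7.50 m/s, a = -3.1 m/s².
v² = v₀² + 2aΔx = 7.50² + 2·-3.1·4 = 31.4 → v = 5.61 m/s
t = (v − v₀)/a = (5.61 − 7.50)/-3.1 = 0.610 s

Phase 2 (accelerating): v₀ = 5.61 m/s, a = 2.3 m/s².
v = v₀ + at = 5.61 + (2.3)(8) = 24.0 m/s
Δx = v₀t + ½at² = 5.61·8 + 0.5·2.3·8² = 118 m

Phase 3 (decelerating): v₀ = 24.0 m/s, a = -1 m/s².
v = v₀ + at → t = (0 − 24.0) / -1 = 24.0 s
v² = v₀² + 2aΔx → Δx = (0² − 24.0²)/(2·-1) = 288 m
Total time = 0.610 + 8.00 + 24.0 = 32.6 s

32.62 s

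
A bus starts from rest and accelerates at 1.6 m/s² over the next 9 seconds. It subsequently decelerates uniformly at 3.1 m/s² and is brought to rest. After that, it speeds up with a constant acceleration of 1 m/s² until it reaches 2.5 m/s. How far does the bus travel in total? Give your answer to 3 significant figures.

Phase 1 (accelerating): v₀ = 0 m/s, a = 1.6 m/s².
v = v₀ + at = 0 + (1.6)(9) = 14.4 m/s
Δx = v₀t + ½at² = 0·9 + 0.5·1.6·9² = 64.8 m

Phase 2 (decelerating): v₀ = 14.4 m/s, a = -3.1 m/s².
v = v₀ + at → t = (0 − 14.4) / -3.1 = 4.65 s
v² = v₀² + 2aΔx → Δx = (0² − 14.4²)/(2·-3.1) = 33.4 m

Phase 3 (accelerating): v₀ = 0 m/s, a = 1 m/s².
v = v₀ + at → t = (2.5 − 0) / 1 = 2.50 s
v² = v₀² + 2aΔx → Δx = (2.5² − 0²)/(2·1) = 3.12 m
Total distance = 64.8 + 33.4 + 3.12 = 101 m

101 m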